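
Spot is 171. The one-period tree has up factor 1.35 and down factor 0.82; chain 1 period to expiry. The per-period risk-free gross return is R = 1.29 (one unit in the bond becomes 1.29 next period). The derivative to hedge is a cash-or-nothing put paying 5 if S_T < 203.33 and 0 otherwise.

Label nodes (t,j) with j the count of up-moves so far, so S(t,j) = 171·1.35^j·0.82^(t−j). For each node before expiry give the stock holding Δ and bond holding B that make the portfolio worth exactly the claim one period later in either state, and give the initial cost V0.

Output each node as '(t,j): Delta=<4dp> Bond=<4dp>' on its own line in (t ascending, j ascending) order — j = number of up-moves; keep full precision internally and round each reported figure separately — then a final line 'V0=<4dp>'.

(0,0): Delta=-0.0552 Bond=9.8728
V0=0.4388

Risk-neutral probability p* = (R−d)/(u−d) = (1.29−0.82)/(1.35−0.82) = 0.8868.
Terminal values V(1,·): V(1,0)=5.0000, V(1,1)=0.0000
(0,0): S=171.0000. Δ = (V_up−V_dn)/(S_up−S_dn) = (0.0000−5.0000)/(230.8500−140.2200) = -0.0552. V = [p*·0.0000 + (1−p*)·5.0000]/1.29 = 0.4388. B = V − Δ·S = 9.8728.
The time-0 hedge costs 0.4388, which is the no-arbitrage price.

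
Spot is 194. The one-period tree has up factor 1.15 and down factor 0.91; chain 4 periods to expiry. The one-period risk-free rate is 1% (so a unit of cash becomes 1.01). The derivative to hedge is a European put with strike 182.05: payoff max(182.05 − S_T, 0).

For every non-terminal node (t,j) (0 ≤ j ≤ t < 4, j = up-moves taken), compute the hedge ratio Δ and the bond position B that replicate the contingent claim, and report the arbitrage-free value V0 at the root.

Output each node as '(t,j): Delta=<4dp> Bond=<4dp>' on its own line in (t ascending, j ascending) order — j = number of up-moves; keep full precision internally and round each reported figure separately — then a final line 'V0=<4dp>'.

(0,0): Delta=-0.2687 Bond=62.0060
(1,0): Delta=-0.4329 Bond=91.6145
(1,1): Delta=-0.0868 Bond=22.0422
(2,0): Delta=-0.6746 Bond=131.3637
(2,1): Delta=-0.1651 Bond=38.1645
(2,2): Delta=0.0000 Bond=0.0000
(3,0): Delta=-1.0000 Bond=180.2475
(3,1): Delta=-0.3141 Bond=66.0790
(3,2): Delta=0.0000 Bond=0.0000
(3,3): Delta=0.0000 Bond=0.0000
V0=9.8819

The replicating-portfolio and risk-neutral prices coincide; use p* = (1.01−0.91)/(1.15−0.91) = 0.4167 for the latter.
Terminal values V(4,·): V(4,0)=49.0146, V(4,1)=13.9283, V(4,2)=0.0000, V(4,3)=0.0000, V(4,4)=0.0000
  t=3,j=0: stock 146.1928 → up 168.1217 (V=13.9283), down 133.0354 (V=49.0146). Price 34.0548; hedge Δ=-1.0000, bond B=180.2475.
  t=3,j=1: stock 184.7491 → up 212.4615 (V=0.0000), down 168.1217 (V=13.9283). Price 8.0444; hedge Δ=-0.3141, bond B=66.0790.
  t=3,j=2: stock 233.4741 → up 268.4953 (V=0.0000), down 212.4615 (V=0.0000). Price 0.0000; hedge Δ=0.0000, bond B=0.0000.
  t=3,j=3: stock 295.0497 → up 339.3072 (V=0.0000), down 268.4953 (V=0.0000). Price 0.0000; hedge Δ=0.0000, bond B=0.0000.
  t=2,j=0: stock 160.6514 → up 184.7491 (V=8.0444), down 146.1928 (V=34.0548). Price 22.9872; hedge Δ=-0.6746, bond B=131.3637.
  t=2,j=1: stock 203.0210 → up 233.4742 (V=0.0000), down 184.7491 (V=8.0444). Price 4.6461; hedge Δ=-0.1651, bond B=38.1645.
  t=2,j=2: stock 256.5650 → up 295.0497 (V=0.0000), down 233.4741 (V=0.0000). Price 0.0000; hedge Δ=0.0000, bond B=0.0000.
  t=1,j=0: stock 176.5400 → up 203.0210 (V=4.6461), down 160.6514 (V=22.9872). Price 15.1932; hedge Δ=-0.4329, bond B=91.6145.
  t=1,j=1: stock 223.1000 → up 256.5650 (V=0.0000), down 203.0210 (V=4.6461). Price 2.6834; hedge Δ=-0.0868, bond B=22.0422.
  t=0,j=0: stock 194.0000 → up 223.1000 (V=2.6834), down 176.5400 (V=15.1932). Price 9.8819; hedge Δ=-0.2687, bond B=62.0060.
The time-0 hedge costs 9.8819, which is the no-arbitrage price.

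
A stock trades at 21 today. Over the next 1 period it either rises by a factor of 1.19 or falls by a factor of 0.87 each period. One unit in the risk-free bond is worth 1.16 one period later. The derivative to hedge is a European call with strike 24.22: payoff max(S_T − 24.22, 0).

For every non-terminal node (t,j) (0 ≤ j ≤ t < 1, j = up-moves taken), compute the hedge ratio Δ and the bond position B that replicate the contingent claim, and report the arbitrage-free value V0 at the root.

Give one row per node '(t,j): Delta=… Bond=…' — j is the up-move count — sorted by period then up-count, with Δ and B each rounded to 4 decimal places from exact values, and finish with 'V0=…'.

(0,0): Delta=0.1146 Bond=-1.8047
V0=0.6016

Since d<R<u, set p* = (R−d)/(u−d) = 0.9062; price each node as the discounted p*-expectation of its children.
Terminal values V(1,·): V(1,0)=0.0000, V(1,1)=0.7700
(0,0): S=21.0000. Δ = (V_up−V_dn)/(S_up−S_dn) = (0.7700−0.0000)/(24.9900−18.2700) = 0.1146. V = [p*·0.7700 + (1−p*)·0.0000]/1.16 = 0.6016. B = V − Δ·S = -1.8047.
Root portfolio cost Δ·21+B reproduces V0=0.6016.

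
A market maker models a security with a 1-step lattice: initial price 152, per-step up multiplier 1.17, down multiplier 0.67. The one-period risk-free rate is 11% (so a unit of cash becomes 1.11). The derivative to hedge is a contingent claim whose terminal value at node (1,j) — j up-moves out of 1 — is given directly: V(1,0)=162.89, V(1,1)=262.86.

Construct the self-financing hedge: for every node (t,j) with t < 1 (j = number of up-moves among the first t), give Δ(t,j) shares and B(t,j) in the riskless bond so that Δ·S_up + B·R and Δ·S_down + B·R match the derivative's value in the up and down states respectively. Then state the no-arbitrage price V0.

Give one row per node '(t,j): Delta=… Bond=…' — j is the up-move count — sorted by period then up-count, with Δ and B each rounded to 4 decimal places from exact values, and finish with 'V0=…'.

Under the risk-neutral measure, an up-move has probability p* = (R−d)/(u−d) = 0.8800 and values discount at R = 1.11.
Terminal payoffs: V(1,0)=162.8900, V(1,1)=262.8600
(0,0): S=152.0000. Δ = (V_up−V_dn)/(S_up−S_dn) = (262.8600−162.8900)/(177.8400−101.8400) = 1.3154. V = [p*·262.8600 + (1−p*)·162.8900]/1.11 = 226.0032. B = V − Δ·S = 26.0632.
Self-financing check: at every node Δ·S+B equals the discounted successor values.

(0,0): Delta=1.3154 Bond=26.0632
V0=226.0032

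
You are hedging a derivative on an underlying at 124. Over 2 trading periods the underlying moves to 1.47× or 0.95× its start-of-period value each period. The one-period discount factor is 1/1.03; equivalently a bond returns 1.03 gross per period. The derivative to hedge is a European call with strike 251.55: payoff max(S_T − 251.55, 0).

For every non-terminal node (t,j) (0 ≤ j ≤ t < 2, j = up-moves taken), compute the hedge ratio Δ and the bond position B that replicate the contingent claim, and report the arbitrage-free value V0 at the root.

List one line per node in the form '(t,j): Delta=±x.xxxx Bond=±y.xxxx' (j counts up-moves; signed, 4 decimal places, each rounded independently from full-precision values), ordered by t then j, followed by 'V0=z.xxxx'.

Since d<R<u, set p* = (R−d)/(u−d) = 0.1538; price each node as the discounted p*-expectation of its children.
Terminal values V(2,·): V(2,0)=0.0000, V(2,1)=0.0000, V(2,2)=16.4016
Node (1,0) S=117.8000: V=(p*·0.0000+(1−p*)·0.0000)/1.03=0.0000; Δ=(0.0000−0.0000)/(173.1660−111.9100)=0.0000; B=V−Δ·S=0.0000
Node (1,1) S=182.2800: V=(p*·16.4016+(1−p*)·0.0000)/1.03=2.4498; Δ=(16.4016−0.0000)/(267.9516−173.1660)=0.1730; B=V−Δ·S=-29.0917
Node (0,0) S=124.0000: V=(p*·2.4498+(1−p*)·0.0000)/1.03=0.3659; Δ=(2.4498−0.0000)/(182.2800−117.8000)=0.0380; B=V−Δ·S=-4.3453
Root portfolio cost Δ·124+B reproduces V0=0.3659.

(0,0): Delta=0.0380 Bond=-4.3453
(1,0): Delta=0.0000 Bond=0.0000
(1,1): Delta=0.1730 Bond=-29.0917
V0=0.3659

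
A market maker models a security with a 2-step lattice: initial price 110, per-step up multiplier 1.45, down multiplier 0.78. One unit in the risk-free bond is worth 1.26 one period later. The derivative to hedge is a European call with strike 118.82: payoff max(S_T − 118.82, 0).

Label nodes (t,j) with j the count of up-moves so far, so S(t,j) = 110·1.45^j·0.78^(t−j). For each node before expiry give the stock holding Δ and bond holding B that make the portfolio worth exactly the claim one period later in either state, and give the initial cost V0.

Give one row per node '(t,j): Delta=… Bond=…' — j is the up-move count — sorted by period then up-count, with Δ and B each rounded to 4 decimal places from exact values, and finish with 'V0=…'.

Since d<R<u, set p* = (R−d)/(u−d) = 0.7164; price each node as the discounted p*-expectation of its children.
Terminal values V(2,·): V(2,0)=0.0000, V(2,1)=5.5900, V(2,2)=112.4550
  t=1,j=0: stock 85.8000 → up 124.4100 (V=5.5900), down 66.9240 (V=0.0000). Price 3.1784; hedge Δ=0.0972, bond B=-5.1649.
  t=1,j=1: stock 159.5000 → up 231.2750 (V=112.4550), down 124.4100 (V=5.5900). Price 65.1984; hedge Δ=1.0000, bond B=-94.3016.
  t=0,j=0: stock 110.0000 → up 159.5000 (V=65.1984), down 85.8000 (V=3.1784). Price 37.7862; hedge Δ=0.8415, bond B=-54.7810.
Each (Δ,B) replicates both successor values, so the strategy is self-financing and V0 is arbitrage-free.

(0,0): Delta=0.8415 Bond=-54.7810
(1,0): Delta=0.0972 Bond=-5.1649
(1,1): Delta=1.0000 Bond=-94.3016
V0=37.7862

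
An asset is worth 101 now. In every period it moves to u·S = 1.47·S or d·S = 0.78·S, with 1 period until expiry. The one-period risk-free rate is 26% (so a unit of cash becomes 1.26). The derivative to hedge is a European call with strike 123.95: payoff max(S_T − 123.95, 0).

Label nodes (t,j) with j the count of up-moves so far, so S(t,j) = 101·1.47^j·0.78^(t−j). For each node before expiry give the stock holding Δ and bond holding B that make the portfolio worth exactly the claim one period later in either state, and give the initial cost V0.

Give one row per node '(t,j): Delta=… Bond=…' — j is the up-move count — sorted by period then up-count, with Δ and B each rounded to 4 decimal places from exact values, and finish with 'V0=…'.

Since d<R<u, set p* = (R−d)/(u−d) = 0.6957; price each node as the discounted p*-expectation of its children.
Terminal values V(1,·): V(1,0)=0.0000, V(1,1)=24.5200
Node (0,0) S=101.0000: V=(p*·24.5200+(1−p*)·0.0000)/1.26=13.5376; Δ=(24.5200−0.0000)/(148.4700−78.7800)=0.3518; B=V−Δ·S=-21.9986
Self-financing check: at every node Δ·S+B equals the discounted successor values.

(0,0): Delta=0.3518 Bond=-21.9986
V0=13.5376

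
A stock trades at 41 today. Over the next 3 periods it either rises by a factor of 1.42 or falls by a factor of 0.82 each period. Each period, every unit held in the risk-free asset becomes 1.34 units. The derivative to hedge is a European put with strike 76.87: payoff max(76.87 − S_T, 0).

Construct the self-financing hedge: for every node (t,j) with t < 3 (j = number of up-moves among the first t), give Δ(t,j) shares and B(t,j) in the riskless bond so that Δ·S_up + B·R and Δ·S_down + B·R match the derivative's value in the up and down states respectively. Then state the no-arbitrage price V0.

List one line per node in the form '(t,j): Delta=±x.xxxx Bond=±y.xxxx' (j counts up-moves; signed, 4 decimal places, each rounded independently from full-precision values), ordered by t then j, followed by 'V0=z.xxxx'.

Risk-neutral probability p* = (R−d)/(u−d) = (1.34−0.82)/(1.42−0.82) = 0.8667.
Payoff layer (t=3): V(3,0)=54.2639, V(3,1)=37.7229, V(3,2)=9.0786, V(3,3)=0.0000
  t=2,j=0: stock 27.5684 → up 39.1471 (V=37.7229), down 22.6061 (V=54.2639). Price 29.7973; hedge Δ=-1.0000, bond B=57.3657.
  t=2,j=1: stock 47.7404 → up 67.7914 (V=9.0786), down 39.1471 (V=37.7229). Price 9.6253; hedge Δ=-1.0000, bond B=57.3657.
  t=2,j=2: stock 82.6724 → up 117.3948 (V=0.0000), down 67.7914 (V=9.0786). Price 0.9033; hedge Δ=-0.1830, bond B=16.0344.
  t=1,j=0: stock 33.6200 → up 47.7404 (V=9.6253), down 27.5684 (V=29.7973). Price 9.1902; hedge Δ=-1.0000, bond B=42.8102.
  t=1,j=1: stock 58.2200 → up 82.6724 (V=0.9033), down 47.7404 (V=9.6253). Price 1.5420; hedge Δ=-0.2497, bond B=16.0785.
  t=0,j=0: stock 41.0000 → up 58.2200 (V=1.5420), down 33.6200 (V=9.1902). Price 1.9118; hedge Δ=-0.3109, bond B=14.6588.
The time-0 hedge costs 1.9118, which is the no-arbitrage price.

(0,0): Delta=-0.3109 Bond=14.6588
(1,0): Delta=-1.0000 Bond=42.8102
(1,1): Delta=-0.2497 Bond=16.0785
(2,0): Delta=-1.0000 Bond=57.3657
(2,1): Delta=-1.0000 Bond=57.3657
(2,2): Delta=-0.1830 Bond=16.0344
V0=1.9118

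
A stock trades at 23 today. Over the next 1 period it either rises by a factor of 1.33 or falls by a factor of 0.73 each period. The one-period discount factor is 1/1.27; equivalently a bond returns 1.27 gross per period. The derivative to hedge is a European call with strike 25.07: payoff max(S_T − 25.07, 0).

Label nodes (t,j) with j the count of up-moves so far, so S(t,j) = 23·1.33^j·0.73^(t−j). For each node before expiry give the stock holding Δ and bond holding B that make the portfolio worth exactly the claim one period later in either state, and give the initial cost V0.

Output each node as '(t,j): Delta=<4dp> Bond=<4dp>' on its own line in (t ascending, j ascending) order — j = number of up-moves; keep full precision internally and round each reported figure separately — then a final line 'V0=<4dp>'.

No-arbitrage ⇒ martingale measure with p* = (R−d)/(u−d) = 0.9000.
Terminal payoffs: V(1,0)=0.0000, V(1,1)=5.5200
Node (0,0) S=23.0000: V=(p*·5.5200+(1−p*)·0.0000)/1.27=3.9118; Δ=(5.5200−0.0000)/(30.5900−16.7900)=0.4000; B=V−Δ·S=-5.2882
Each (Δ,B) replicates both successor values, so the strategy is self-financing and V0 is arbitrage-free.

(0,0): Delta=0.4000 Bond=-5.2882
V0=3.9118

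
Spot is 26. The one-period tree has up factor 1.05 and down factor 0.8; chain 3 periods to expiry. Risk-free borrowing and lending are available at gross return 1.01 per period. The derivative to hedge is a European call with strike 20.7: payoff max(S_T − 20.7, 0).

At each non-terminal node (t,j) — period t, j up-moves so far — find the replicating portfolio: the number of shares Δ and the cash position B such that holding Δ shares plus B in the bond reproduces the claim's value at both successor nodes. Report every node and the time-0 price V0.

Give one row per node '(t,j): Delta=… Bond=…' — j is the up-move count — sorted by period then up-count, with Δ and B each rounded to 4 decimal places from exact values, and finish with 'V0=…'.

(0,0): Delta=0.8531 Bond=-16.0398
(1,0): Delta=0.3570 Bond=-5.8814
(1,1): Delta=0.9251 Bond=-18.1657
(2,0): Delta=0.0000 Bond=0.0000
(2,1): Delta=0.4088 Bond=-7.0717
(2,2): Delta=1.0000 Bond=-20.4950
V0=6.1403

Under the risk-neutral measure, an up-move has probability p* = (R−d)/(u−d) = 0.8400 and values discount at R = 1.01.
At expiry t=3: V(3,0)=0.0000, V(3,1)=0.0000, V(3,2)=2.2320, V(3,3)=9.3983
Node (2,0) S=16.6400: V=(p*·0.0000+(1−p*)·0.0000)/1.01=0.0000; Δ=(0.0000−0.0000)/(17.4720−13.3120)=0.0000; B=V−Δ·S=0.0000
Node (2,1) S=21.8400: V=(p*·2.2320+(1−p*)·0.0000)/1.01=1.8563; Δ=(2.2320−0.0000)/(22.9320−17.4720)=0.4088; B=V−Δ·S=-7.0717
Node (2,2) S=28.6650: V=(p*·9.3983+(1−p*)·2.2320)/1.01=8.1700; Δ=(9.3983−2.2320)/(30.0983−22.9320)=1.0000; B=V−Δ·S=-20.4950
Node (1,0) S=20.8000: V=(p*·1.8563+(1−p*)·0.0000)/1.01=1.5439; Δ=(1.8563−0.0000)/(21.8400−16.6400)=0.3570; B=V−Δ·S=-5.8814
Node (1,1) S=27.3000: V=(p*·8.1700+(1−p*)·1.8563)/1.01=7.0889; Δ=(8.1700−1.8563)/(28.6650−21.8400)=0.9251; B=V−Δ·S=-18.1657
Node (0,0) S=26.0000: V=(p*·7.0889+(1−p*)·1.5439)/1.01=6.1403; Δ=(7.0889−1.5439)/(27.3000−20.8000)=0.8531; B=V−Δ·S=-16.0398
Check: Δ(0,0)·S0 + B(0,0) = 6.1403 = V0.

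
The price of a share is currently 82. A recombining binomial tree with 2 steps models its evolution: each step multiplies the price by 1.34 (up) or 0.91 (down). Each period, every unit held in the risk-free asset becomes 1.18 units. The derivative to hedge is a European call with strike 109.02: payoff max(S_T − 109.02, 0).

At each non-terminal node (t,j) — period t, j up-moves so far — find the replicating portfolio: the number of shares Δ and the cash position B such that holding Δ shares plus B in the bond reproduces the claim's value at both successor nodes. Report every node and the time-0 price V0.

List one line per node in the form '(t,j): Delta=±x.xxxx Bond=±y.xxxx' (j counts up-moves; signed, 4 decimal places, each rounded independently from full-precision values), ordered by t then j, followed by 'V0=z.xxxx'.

(0,0): Delta=0.5768 Bond=-36.4742
(1,0): Delta=0.0000 Bond=0.0000
(1,1): Delta=0.8089 Bond=-68.5445
V0=10.8220

The replicating-portfolio and risk-neutral prices coincide; use p* = (1.18−0.91)/(1.34−0.91) = 0.6279 for the latter.
At expiry t=2: V(2,0)=0.0000, V(2,1)=0.0000, V(2,2)=38.2192
(1,0): S=74.6200. Δ = (V_up−V_dn)/(S_up−S_dn) = (0.0000−0.0000)/(99.9908−67.9042) = 0.0000. V = [p*·0.0000 + (1−p*)·0.0000]/1.18 = 0.0000. B = V − Δ·S = 0.0000.
(1,1): S=109.8800. Δ = (V_up−V_dn)/(S_up−S_dn) = (38.2192−0.0000)/(147.2392−99.9908) = 0.8089. V = [p*·38.2192 + (1−p*)·0.0000]/1.18 = 20.3374. B = V − Δ·S = -68.5445.
(0,0): S=82.0000. Δ = (V_up−V_dn)/(S_up−S_dn) = (20.3374−0.0000)/(109.8800−74.6200) = 0.5768. V = [p*·20.3374 + (1−p*)·0.0000]/1.18 = 10.8220. B = V − Δ·S = -36.4742.
The time-0 hedge costs 10.8220, which is the no-arbitrage price.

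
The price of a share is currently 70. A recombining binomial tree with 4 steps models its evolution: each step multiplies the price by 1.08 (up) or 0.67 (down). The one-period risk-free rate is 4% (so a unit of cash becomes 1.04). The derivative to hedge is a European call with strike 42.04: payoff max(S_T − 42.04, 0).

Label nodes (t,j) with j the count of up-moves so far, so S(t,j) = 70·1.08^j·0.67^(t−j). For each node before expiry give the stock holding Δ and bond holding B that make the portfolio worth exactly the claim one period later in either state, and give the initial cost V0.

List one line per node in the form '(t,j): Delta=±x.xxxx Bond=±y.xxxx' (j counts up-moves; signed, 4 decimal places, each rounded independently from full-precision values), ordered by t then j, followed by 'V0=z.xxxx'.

No-arbitrage ⇒ martingale measure with p* = (R−d)/(u−d) = 0.9024.
At expiry t=4: V(4,0)=0.0000, V(4,1)=0.0000, V(4,2)=0.0000, V(4,3)=17.0405, V(4,4)=53.1942
Node (3,0) S=21.0534: V=(p*·0.0000+(1−p*)·0.0000)/1.04=0.0000; Δ=(0.0000−0.0000)/(22.7377−14.1058)=0.0000; B=V−Δ·S=0.0000
Node (3,1) S=33.9368: V=(p*·0.0000+(1−p*)·0.0000)/1.04=0.0000; Δ=(0.0000−0.0000)/(36.6518−22.7377)=0.0000; B=V−Δ·S=0.0000
Node (3,2) S=54.7042: V=(p*·17.0405+(1−p*)·0.0000)/1.04=14.7865; Δ=(17.0405−0.0000)/(59.0805−36.6518)=0.7598; B=V−Δ·S=-26.7756
Node (3,3) S=88.1798: V=(p*·53.1942+(1−p*)·17.0405)/1.04=47.7568; Δ=(53.1942−17.0405)/(95.2342−59.0805)=1.0000; B=V−Δ·S=-40.4231
Node (2,0) S=31.4230: V=(p*·0.0000+(1−p*)·0.0000)/1.04=0.0000; Δ=(0.0000−0.0000)/(33.9368−21.0534)=0.0000; B=V−Δ·S=0.0000
Node (2,1) S=50.6520: V=(p*·14.7865+(1−p*)·0.0000)/1.04=12.8307; Δ=(14.7865−0.0000)/(54.7042−33.9368)=0.7120; B=V−Δ·S=-23.2340
Node (2,2) S=81.6480: V=(p*·47.7568+(1−p*)·14.7865)/1.04=42.8271; Δ=(47.7568−14.7865)/(88.1798−54.7042)=0.9849; B=V−Δ·S=-37.5881
Node (1,0) S=46.9000: V=(p*·12.8307+(1−p*)·0.0000)/1.04=11.1336; Δ=(12.8307−0.0000)/(50.6520−31.4230)=0.6673; B=V−Δ·S=-20.1608
Node (1,1) S=75.6000: V=(p*·42.8271+(1−p*)·12.8307)/1.04=38.3660; Δ=(42.8271−12.8307)/(81.6480−50.6520)=0.9677; B=V−Δ·S=-34.7959
Node (0,0) S=70.0000: V=(p*·38.3660+(1−p*)·11.1336)/1.04=34.3357; Δ=(38.3660−11.1336)/(75.6000−46.9000)=0.9489; B=V−Δ·S=-32.0847
Check: Δ(0,0)·S0 + B(0,0) = 34.3357 = V0.

(0,0): Delta=0.9489 Bond=-32.0847
(1,0): Delta=0.6673 Bond=-20.1608
(1,1): Delta=0.9677 Bond=-34.7959
(2,0): Delta=0.0000 Bond=0.0000
(2,1): Delta=0.7120 Bond=-23.2340
(2,2): Delta=0.9849 Bond=-37.5881
(3,0): Delta=0.0000 Bond=0.0000
(3,1): Delta=0.0000 Bond=0.0000
(3,2): Delta=0.7598 Bond=-26.7756
(3,3): Delta=1.0000 Bond=-40.4231
V0=34.3357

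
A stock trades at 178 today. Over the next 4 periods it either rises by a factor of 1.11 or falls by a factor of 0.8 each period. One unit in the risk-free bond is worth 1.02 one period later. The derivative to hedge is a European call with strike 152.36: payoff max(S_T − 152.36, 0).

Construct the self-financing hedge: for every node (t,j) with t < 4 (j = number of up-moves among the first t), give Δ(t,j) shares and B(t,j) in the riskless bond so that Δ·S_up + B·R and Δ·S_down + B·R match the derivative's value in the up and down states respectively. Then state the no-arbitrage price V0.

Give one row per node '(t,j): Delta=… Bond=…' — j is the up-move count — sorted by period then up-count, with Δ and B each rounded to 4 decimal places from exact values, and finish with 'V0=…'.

No-arbitrage ⇒ martingale measure with p* = (R−d)/(u−d) = 0.7097.
Terminal payoffs: V(4,0)=0.0000, V(4,1)=0.0000, V(4,2)=0.0000, V(4,3)=42.3907, V(4,4)=117.8565
  t=3,j=0: stock 91.1360 → up 101.1610 (V=0.0000), down 72.9088 (V=0.0000). Price 0.0000; hedge Δ=0.0000, bond B=0.0000.
  t=3,j=1: stock 126.4512 → up 140.3608 (V=0.0000), down 101.1610 (V=0.0000). Price 0.0000; hedge Δ=0.0000, bond B=0.0000.
  t=3,j=2: stock 175.4510 → up 194.7507 (V=42.3907), down 140.3608 (V=0.0000). Price 29.4938; hedge Δ=0.7794, bond B=-107.2502.
  t=3,j=3: stock 243.4383 → up 270.2165 (V=117.8565), down 194.7507 (V=42.3907). Price 94.0658; hedge Δ=1.0000, bond B=-149.3725.
  t=2,j=0: stock 113.9200 → up 126.4512 (V=0.0000), down 91.1360 (V=0.0000). Price 0.0000; hedge Δ=0.0000, bond B=0.0000.
  t=2,j=1: stock 158.0640 → up 175.4510 (V=29.4938), down 126.4512 (V=0.0000). Price 20.5207; hedge Δ=0.6019, bond B=-74.6207.
  t=2,j=2: stock 219.3138 → up 243.4383 (V=94.0658), down 175.4510 (V=29.4938). Price 73.8422; hedge Δ=0.9498, bond B=-134.4544.
  t=1,j=0: stock 142.4000 → up 158.0640 (V=20.5207), down 113.9200 (V=0.0000). Price 14.2775; hedge Δ=0.4649, bond B=-51.9182.
  t=1,j=1: stock 197.5800 → up 219.3138 (V=73.8422), down 158.0640 (V=20.5207). Price 57.2174; hedge Δ=0.8706, bond B=-114.7876.
  t=0,j=0: stock 178.0000 → up 197.5800 (V=57.2174), down 142.4000 (V=14.2775). Price 43.8735; hedge Δ=0.7782, bond B=-94.6423.
Root portfolio cost Δ·178+B reproduces V0=43.8735.

(0,0): Delta=0.7782 Bond=-94.6423
(1,0): Delta=0.4649 Bond=-51.9182
(1,1): Delta=0.8706 Bond=-114.7876
(2,0): Delta=0.0000 Bond=0.0000
(2,1): Delta=0.6019 Bond=-74.6207
(2,2): Delta=0.9498 Bond=-134.4544
(3,0): Delta=0.0000 Bond=0.0000
(3,1): Delta=0.0000 Bond=0.0000
(3,2): Delta=0.7794 Bond=-107.2502
(3,3): Delta=1.0000 Bond=-149.3725
V0=43.8735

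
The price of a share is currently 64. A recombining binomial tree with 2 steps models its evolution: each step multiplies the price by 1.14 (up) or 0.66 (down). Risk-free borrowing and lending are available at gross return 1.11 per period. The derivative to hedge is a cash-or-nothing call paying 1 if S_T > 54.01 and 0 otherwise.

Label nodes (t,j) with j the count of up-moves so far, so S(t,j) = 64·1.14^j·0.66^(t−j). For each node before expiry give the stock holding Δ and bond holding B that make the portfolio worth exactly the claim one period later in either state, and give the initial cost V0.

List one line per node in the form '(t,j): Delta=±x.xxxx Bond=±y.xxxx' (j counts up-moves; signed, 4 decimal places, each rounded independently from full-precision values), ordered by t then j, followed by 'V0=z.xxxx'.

Since d<R<u, set p* = (R−d)/(u−d) = 0.9375; price each node as the discounted p*-expectation of its children.
Payoff layer (t=2): V(2,0)=0.0000, V(2,1)=0.0000, V(2,2)=1.0000
Node (1,0) S=42.2400: V=(p*·0.0000+(1−p*)·0.0000)/1.11=0.0000; Δ=(0.0000−0.0000)/(48.1536−27.8784)=0.0000; B=V−Δ·S=0.0000
Node (1,1) S=72.9600: V=(p*·1.0000+(1−p*)·0.0000)/1.11=0.8446; Δ=(1.0000−0.0000)/(83.1744−48.1536)=0.0286; B=V−Δ·S=-1.2387
Node (0,0) S=64.0000: V=(p*·0.8446+(1−p*)·0.0000)/1.11=0.7133; Δ=(0.8446−0.0000)/(72.9600−42.2400)=0.0275; B=V−Δ·S=-1.0462
Check: Δ(0,0)·S0 + B(0,0) = 0.7133 = V0.

(0,0): Delta=0.0275 Bond=-1.0462
(1,0): Delta=0.0000 Bond=0.0000
(1,1): Delta=0.0286 Bond=-1.2387
V0=0.7133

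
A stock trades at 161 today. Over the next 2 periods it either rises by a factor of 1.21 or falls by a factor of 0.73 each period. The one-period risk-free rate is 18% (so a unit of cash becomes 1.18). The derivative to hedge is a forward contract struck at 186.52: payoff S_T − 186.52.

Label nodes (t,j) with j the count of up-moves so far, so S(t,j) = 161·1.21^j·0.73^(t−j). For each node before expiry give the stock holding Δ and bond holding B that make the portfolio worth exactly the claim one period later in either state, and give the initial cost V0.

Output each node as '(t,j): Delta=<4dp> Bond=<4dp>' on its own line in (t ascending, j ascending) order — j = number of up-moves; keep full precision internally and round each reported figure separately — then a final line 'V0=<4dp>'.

(0,0): Delta=1.0000 Bond=-133.9558
(1,0): Delta=1.0000 Bond=-158.0678
(1,1): Delta=1.0000 Bond=-158.0678
V0=27.0442

Since d<R<u, set p* = (R−d)/(u−d) = 0.9375; price each node as the discounted p*-expectation of its children.
Terminal payoffs: V(2,0)=-100.7231, V(2,1)=-44.3087, V(2,2)=49.2001
  t=1,j=0: stock 117.5300 → up 142.2113 (V=-44.3087), down 85.7969 (V=-100.7231). Price -40.5378; hedge Δ=1.0000, bond B=-158.0678.
  t=1,j=1: stock 194.8100 → up 235.7201 (V=49.2001), down 142.2113 (V=-44.3087). Price 36.7422; hedge Δ=1.0000, bond B=-158.0678.
  t=0,j=0: stock 161.0000 → up 194.8100 (V=36.7422), down 117.5300 (V=-40.5378). Price 27.0442; hedge Δ=1.0000, bond B=-133.9558.
Each (Δ,B) replicates both successor values, so the strategy is self-financing and V0 is arbitrage-free.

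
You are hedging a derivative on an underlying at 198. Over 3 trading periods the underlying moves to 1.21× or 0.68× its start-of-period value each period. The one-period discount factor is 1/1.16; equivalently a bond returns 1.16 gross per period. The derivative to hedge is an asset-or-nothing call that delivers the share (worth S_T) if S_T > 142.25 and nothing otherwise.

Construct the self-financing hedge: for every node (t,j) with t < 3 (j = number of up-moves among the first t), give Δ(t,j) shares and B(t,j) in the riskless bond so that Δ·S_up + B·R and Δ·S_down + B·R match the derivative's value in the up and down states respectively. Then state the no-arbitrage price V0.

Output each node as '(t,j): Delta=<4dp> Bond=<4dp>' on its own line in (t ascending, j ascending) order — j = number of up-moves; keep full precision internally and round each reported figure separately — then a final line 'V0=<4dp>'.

Under the risk-neutral measure, an up-move has probability p* = (R−d)/(u−d) = 0.9057 and values discount at R = 1.16.
Terminal payoffs: V(3,0)=0.0000, V(3,1)=0.0000, V(3,2)=197.1264, V(3,3)=350.7691
Node (2,0) S=91.5552: V=(p*·0.0000+(1−p*)·0.0000)/1.16=0.0000; Δ=(0.0000−0.0000)/(110.7818−62.2575)=0.0000; B=V−Δ·S=0.0000
Node (2,1) S=162.9144: V=(p*·197.1264+(1−p*)·0.0000)/1.16=153.9048; Δ=(197.1264−0.0000)/(197.1264−110.7818)=2.2830; B=V−Δ·S=-218.0318
Node (2,2) S=289.8918: V=(p*·350.7691+(1−p*)·197.1264)/1.16=289.8918; Δ=(350.7691−197.1264)/(350.7691−197.1264)=1.0000; B=V−Δ·S=0.0000
Node (1,0) S=134.6400: V=(p*·153.9048+(1−p*)·0.0000)/1.16=120.1599; Δ=(153.9048−0.0000)/(162.9144−91.5552)=2.1568; B=V−Δ·S=-170.2265
Node (1,1) S=239.5800: V=(p*·289.8918+(1−p*)·153.9048)/1.16=238.8473; Δ=(289.8918−153.9048)/(289.8918−162.9144)=1.0710; B=V−Δ·S=-17.7319
Node (0,0) S=198.0000: V=(p*·238.8473+(1−p*)·120.1599)/1.16=196.2503; Δ=(238.8473−120.1599)/(239.5800−134.6400)=1.1310; B=V−Δ·S=-27.6881
Root portfolio cost Δ·198+B reproduces V0=196.2503.

(0,0): Delta=1.1310 Bond=-27.6881
(1,0): Delta=2.1568 Bond=-170.2265
(1,1): Delta=1.0710 Bond=-17.7319
(2,0): Delta=0.0000 Bond=0.0000
(2,1): Delta=2.2830 Bond=-218.0318
(2,2): Delta=1.0000 Bond=0.0000
V0=196.2503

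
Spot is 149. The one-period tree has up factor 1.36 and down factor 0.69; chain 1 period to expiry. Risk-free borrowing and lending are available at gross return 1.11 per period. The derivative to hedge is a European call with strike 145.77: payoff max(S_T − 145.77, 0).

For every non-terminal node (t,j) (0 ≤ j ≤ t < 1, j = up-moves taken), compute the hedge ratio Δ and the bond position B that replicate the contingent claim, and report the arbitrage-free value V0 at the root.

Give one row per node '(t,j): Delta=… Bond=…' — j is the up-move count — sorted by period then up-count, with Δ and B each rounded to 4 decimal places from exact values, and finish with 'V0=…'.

Risk-neutral probability p* = (R−d)/(u−d) = (1.11−0.69)/(1.36−0.69) = 0.6269.
Terminal values V(1,·): V(1,0)=0.0000, V(1,1)=56.8700
(0,0): S=149.0000. Δ = (V_up−V_dn)/(S_up−S_dn) = (56.8700−0.0000)/(202.6400−102.8100) = 0.5697. V = [p*·56.8700 + (1−p*)·0.0000]/1.11 = 32.1170. B = V − Δ·S = -52.7636.
Self-financing check: at every node Δ·S+B equals the discounted successor values.

(0,0): Delta=0.5697 Bond=-52.7636
V0=32.1170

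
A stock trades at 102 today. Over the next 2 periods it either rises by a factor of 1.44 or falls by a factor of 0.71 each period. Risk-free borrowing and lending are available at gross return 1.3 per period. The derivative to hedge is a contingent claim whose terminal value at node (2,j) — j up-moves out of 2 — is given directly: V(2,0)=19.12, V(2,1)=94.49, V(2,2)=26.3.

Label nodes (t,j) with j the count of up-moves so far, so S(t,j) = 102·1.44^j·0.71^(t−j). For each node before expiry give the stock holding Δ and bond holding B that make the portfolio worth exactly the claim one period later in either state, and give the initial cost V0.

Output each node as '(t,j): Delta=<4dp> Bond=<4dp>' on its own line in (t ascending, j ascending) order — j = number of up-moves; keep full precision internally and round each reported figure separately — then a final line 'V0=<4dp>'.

No-arbitrage ⇒ martingale measure with p* = (R−d)/(u−d) = 0.8082.
At expiry t=2: V(2,0)=19.1200, V(2,1)=94.4900, V(2,2)=26.3000
  t=1,j=0: stock 72.4200 → up 104.2848 (V=94.4900), down 51.4182 (V=19.1200). Price 61.5658; hedge Δ=1.4257, bond B=-41.6808.
  t=1,j=1: stock 146.8800 → up 211.5072 (V=26.3000), down 104.2848 (V=94.4900). Price 30.2904; hedge Δ=-0.6360, bond B=123.7014.
  t=0,j=0: stock 102.0000 → up 146.8800 (V=30.2904), down 72.4200 (V=61.5658). Price 27.9142; hedge Δ=-0.4200, bond B=70.7571.
The time-0 hedge costs 27.9142, which is the no-arbitrage price.

(0,0): Delta=-0.4200 Bond=70.7571
(1,0): Delta=1.4257 Bond=-41.6808
(1,1): Delta=-0.6360 Bond=123.7014
V0=27.9142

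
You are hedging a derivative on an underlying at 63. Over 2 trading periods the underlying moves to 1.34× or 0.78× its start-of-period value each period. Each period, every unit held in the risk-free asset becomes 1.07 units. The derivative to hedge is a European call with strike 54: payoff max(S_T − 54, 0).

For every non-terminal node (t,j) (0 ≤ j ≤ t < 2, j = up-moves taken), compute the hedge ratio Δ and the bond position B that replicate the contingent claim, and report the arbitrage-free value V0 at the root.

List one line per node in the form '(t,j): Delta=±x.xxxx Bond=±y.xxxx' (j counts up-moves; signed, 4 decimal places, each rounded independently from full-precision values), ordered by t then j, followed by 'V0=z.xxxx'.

Risk-neutral probability p* = (R−d)/(u−d) = (1.07−0.78)/(1.34−0.78) = 0.5179.
At expiry t=2: V(2,0)=0.0000, V(2,1)=11.8476, V(2,2)=59.1228
Node (1,0) S=49.1400: V=(p*·11.8476+(1−p*)·0.0000)/1.07=5.7340; Δ=(11.8476−0.0000)/(65.8476−38.3292)=0.4305; B=V−Δ·S=-15.4224
Node (1,1) S=84.4200: V=(p*·59.1228+(1−p*)·11.8476)/1.07=33.9527; Δ=(59.1228−11.8476)/(113.1228−65.8476)=1.0000; B=V−Δ·S=-50.4673
Node (0,0) S=63.0000: V=(p*·33.9527+(1−p*)·5.7340)/1.07=19.0161; Δ=(33.9527−5.7340)/(84.4200−49.1400)=0.7999; B=V−Δ·S=-31.3745
Root portfolio cost Δ·63+B reproduces V0=19.0161.

(0,0): Delta=0.7999 Bond=-31.3745
(1,0): Delta=0.4305 Bond=-15.4224
(1,1): Delta=1.0000 Bond=-50.4673
V0=19.0161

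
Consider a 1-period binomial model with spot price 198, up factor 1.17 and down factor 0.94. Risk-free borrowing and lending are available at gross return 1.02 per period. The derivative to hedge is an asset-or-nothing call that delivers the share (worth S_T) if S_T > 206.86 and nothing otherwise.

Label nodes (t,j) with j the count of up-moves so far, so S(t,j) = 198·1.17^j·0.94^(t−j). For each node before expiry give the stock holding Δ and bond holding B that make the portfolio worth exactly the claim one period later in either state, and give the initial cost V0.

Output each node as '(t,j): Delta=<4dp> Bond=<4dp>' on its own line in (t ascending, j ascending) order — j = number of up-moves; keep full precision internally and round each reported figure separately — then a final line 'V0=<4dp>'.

Under the risk-neutral measure, an up-move has probability p* = (R−d)/(u−d) = 0.3478 and values discount at R = 1.02.
Payoff layer (t=1): V(1,0)=0.0000, V(1,1)=231.6600
Node (0,0) S=198.0000: V=(p*·231.6600+(1−p*)·0.0000)/1.02=78.9974; Δ=(231.6600−0.0000)/(231.6600−186.1200)=5.0870; B=V−Δ·S=-928.2199
Self-financing check: at every node Δ·S+B equals the discounted successor values.

(0,0): Delta=5.0870 Bond=-928.2199
V0=78.9974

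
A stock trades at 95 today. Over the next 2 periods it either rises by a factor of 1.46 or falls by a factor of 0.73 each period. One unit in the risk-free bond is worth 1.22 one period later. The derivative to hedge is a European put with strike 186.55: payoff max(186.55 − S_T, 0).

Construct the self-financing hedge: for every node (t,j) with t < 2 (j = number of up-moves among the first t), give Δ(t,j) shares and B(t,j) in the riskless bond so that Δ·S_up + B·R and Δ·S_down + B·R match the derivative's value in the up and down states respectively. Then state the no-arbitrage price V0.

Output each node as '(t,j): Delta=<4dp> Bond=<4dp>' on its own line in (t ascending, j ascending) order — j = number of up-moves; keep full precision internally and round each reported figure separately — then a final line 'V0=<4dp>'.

(0,0): Delta=-0.8734 Bond=118.1420
(1,0): Delta=-1.0000 Bond=152.9098
(1,1): Delta=-0.8425 Bond=139.8344
V0=35.1648

No-arbitrage ⇒ martingale measure with p* = (R−d)/(u−d) = 0.6712.
Terminal values V(2,·): V(2,0)=135.9245, V(2,1)=85.2990, V(2,2)=0.0000
Node (1,0) S=69.3500: V=(p*·85.2990+(1−p*)·135.9245)/1.22=83.5598; Δ=(85.2990−135.9245)/(101.2510−50.6255)=-1.0000; B=V−Δ·S=152.9098
Node (1,1) S=138.7000: V=(p*·0.0000+(1−p*)·85.2990)/1.22=22.9865; Δ=(0.0000−85.2990)/(202.5020−101.2510)=-0.8425; B=V−Δ·S=139.8344
Node (0,0) S=95.0000: V=(p*·22.9865+(1−p*)·83.5598)/1.22=35.1648; Δ=(22.9865−83.5598)/(138.7000−69.3500)=-0.8734; B=V−Δ·S=118.1420
Self-financing check: at every node Δ·S+B equals the discounted successor values.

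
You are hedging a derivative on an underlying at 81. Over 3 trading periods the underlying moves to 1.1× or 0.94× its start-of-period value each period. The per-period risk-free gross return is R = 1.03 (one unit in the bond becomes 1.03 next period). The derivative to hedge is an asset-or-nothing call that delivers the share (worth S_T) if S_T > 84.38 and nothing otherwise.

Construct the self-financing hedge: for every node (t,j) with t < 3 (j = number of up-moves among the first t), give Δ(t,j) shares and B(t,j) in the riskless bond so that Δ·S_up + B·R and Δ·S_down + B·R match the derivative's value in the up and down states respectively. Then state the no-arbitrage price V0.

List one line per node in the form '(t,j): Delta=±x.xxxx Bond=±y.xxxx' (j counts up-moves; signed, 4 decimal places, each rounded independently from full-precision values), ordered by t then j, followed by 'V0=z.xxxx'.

Since d<R<u, set p* = (R−d)/(u−d) = 0.5625; price each node as the discounted p*-expectation of its children.
At expiry t=3: V(3,0)=0.0000, V(3,1)=0.0000, V(3,2)=92.1294, V(3,3)=107.8110
(2,0): S=71.5716. Δ = (V_up−V_dn)/(S_up−S_dn) = (0.0000−0.0000)/(78.7288−67.2773) = 0.0000. V = [p*·0.0000 + (1−p*)·0.0000]/1.03 = 0.0000. B = V − Δ·S = 0.0000.
(2,1): S=83.7540. Δ = (V_up−V_dn)/(S_up−S_dn) = (92.1294−0.0000)/(92.1294−78.7288) = 6.8750. V = [p*·92.1294 + (1−p*)·0.0000]/1.03 = 50.3134. B = V − Δ·S = -525.4954.
(2,2): S=98.0100. Δ = (V_up−V_dn)/(S_up−S_dn) = (107.8110−92.1294)/(107.8110−92.1294) = 1.0000. V = [p*·107.8110 + (1−p*)·92.1294]/1.03 = 98.0100. B = V − Δ·S = 0.0000.
(1,0): S=76.1400. Δ = (V_up−V_dn)/(S_up−S_dn) = (50.3134−0.0000)/(83.7540−71.5716) = 4.1300. V = [p*·50.3134 + (1−p*)·0.0000]/1.03 = 27.4770. B = V − Δ·S = -286.9817.
(1,1): S=89.1000. Δ = (V_up−V_dn)/(S_up−S_dn) = (98.0100−50.3134)/(98.0100−83.7540) = 3.3457. V = [p*·98.0100 + (1−p*)·50.3134]/1.03 = 74.8959. B = V − Δ·S = -223.2080.
(0,0): S=81.0000. Δ = (V_up−V_dn)/(S_up−S_dn) = (74.8959−27.4770)/(89.1000−76.1400) = 3.6589. V = [p*·74.8959 + (1−p*)·27.4770]/1.03 = 52.5729. B = V − Δ·S = -243.7951.
Root portfolio cost Δ·81+B reproduces V0=52.5729.

(0,0): Delta=3.6589 Bond=-243.7951
(1,0): Delta=4.1300 Bond=-286.9817
(1,1): Delta=3.3457 Bond=-223.2080
(2,0): Delta=0.0000 Bond=0.0000
(2,1): Delta=6.8750 Bond=-525.4954
(2,2): Delta=1.0000 Bond=0.0000
V0=52.5729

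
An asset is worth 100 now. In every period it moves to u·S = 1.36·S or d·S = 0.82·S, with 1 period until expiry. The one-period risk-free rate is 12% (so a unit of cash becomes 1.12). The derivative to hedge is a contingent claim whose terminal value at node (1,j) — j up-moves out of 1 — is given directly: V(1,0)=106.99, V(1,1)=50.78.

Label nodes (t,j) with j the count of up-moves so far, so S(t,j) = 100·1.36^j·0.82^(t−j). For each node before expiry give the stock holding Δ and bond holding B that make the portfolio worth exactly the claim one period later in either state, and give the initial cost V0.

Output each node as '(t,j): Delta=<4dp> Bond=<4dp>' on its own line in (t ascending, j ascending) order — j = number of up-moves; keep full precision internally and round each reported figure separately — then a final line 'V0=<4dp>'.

(0,0): Delta=-1.0409 Bond=171.7374
V0=67.6448

Since d<R<u, set p* = (R−d)/(u−d) = 0.5556; price each node as the discounted p*-expectation of its children.
Terminal payoffs: V(1,0)=106.9900, V(1,1)=50.7800
  t=0,j=0: stock 100.0000 → up 136.0000 (V=50.7800), down 82.0000 (V=106.9900). Price 67.6448; hedge Δ=-1.0409, bond B=171.7374.
Each (Δ,B) replicates both successor values, so the strategy is self-financing and V0 is arbitrage-free.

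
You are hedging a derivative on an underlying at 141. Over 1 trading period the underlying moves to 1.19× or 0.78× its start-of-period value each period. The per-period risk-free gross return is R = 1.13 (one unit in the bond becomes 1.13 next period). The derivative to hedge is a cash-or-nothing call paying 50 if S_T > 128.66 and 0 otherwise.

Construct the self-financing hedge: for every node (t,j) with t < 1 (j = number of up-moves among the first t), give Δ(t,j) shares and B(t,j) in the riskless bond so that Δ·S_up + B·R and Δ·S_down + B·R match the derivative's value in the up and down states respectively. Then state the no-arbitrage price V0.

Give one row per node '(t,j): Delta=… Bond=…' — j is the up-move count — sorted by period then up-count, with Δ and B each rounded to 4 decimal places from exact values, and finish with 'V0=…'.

(0,0): Delta=0.8649 Bond=-84.1787
V0=37.7725

Risk-neutral probability p* = (R−d)/(u−d) = (1.13−0.78)/(1.19−0.78) = 0.8537.
At expiry t=1: V(1,0)=0.0000, V(1,1)=50.0000
  t=0,j=0: stock 141.0000 → up 167.7900 (V=50.0000), down 109.9800 (V=0.0000). Price 37.7725; hedge Δ=0.8649, bond B=-84.1787.
Root portfolio cost Δ·141+B reproduces V0=37.7725.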